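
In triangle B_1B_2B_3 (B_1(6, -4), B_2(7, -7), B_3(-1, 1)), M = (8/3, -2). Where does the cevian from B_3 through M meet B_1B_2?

(19/3, -5)

Barycentric coordinates of M with respect to B_1B_2B_3: (1/3, 1/6, 1/2).
On side B_1B_2 the B_3-coordinate is zero; dropping M's B_3-weight 1/2 and renormalizing the remaining 1/3 : 1/6 gives weights 2/3, 1/3 on B_1, B_2.
N = (2/3)·(6, -4) + (1/3)·(7, -7) = (19/3, -5).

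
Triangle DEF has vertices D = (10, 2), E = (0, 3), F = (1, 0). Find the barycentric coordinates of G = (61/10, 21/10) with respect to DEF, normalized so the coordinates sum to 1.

Signed area of the reference triangle: [DEF] = ½·(10·(3−0) + 0·(0−2) + 1·(2−3)) = ½·(30 + 0 − 1) = 29/2.
[GEF] = ½·((61/10)·(3−0) + 0·(0−(21/10)) + 1·(21/10−3)) = ½·(183/10 + 0 − 9/10) = 87/10, so the D-coordinate is (87/10)/(29/2) = 3/5.
[DGF] = ½·(10·(21/10−0) + (61/10)·(0−2) + 1·(2−(21/10))) = ½·(21 − 61/5 − 1/10) = 87/20, so the E-coordinate is 3/10.
[DEG] = ½·(10·(3−(21/10)) + 0·(21/10−2) + (61/10)·(2−3)) = ½·(9 + 0 − 61/10) = 29/20, so the F-coordinate is 1/10.
Check: 3/5 + 3/10 + 1/10 = 1.

(3/5, 3/10, 1/10)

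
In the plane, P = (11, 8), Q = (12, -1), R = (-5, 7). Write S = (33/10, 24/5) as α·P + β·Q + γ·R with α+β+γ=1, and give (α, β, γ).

Signed area of the reference triangle: [PQR] = ½·(11·(-1−7) + 12·(7−8) + (-5)·(8−(-1))) = ½·(-88 − 12 − 45) = -145/2.
[SQR] = ½·((33/10)·(-1−7) + 12·(7−(24/5)) + (-5)·(24/5−(-1))) = ½·(-132/5 + 132/5 − 29) = -29/2, so the P-coordinate is (-29/2)/(-145/2) = 1/5.
[PSR] = ½·(11·(24/5−7) + (33/10)·(7−8) + (-5)·(8−(24/5))) = ½·(-121/5 − 33/10 − 16) = -87/4, so the Q-coordinate is 3/10.
[PQS] = ½·(11·(-1−(24/5)) + 12·(24/5−8) + (33/10)·(8−(-1))) = ½·(-319/5 − 192/5 + 297/10) = -145/4, so the R-coordinate is 1/2.
Check: 1/5 + 3/10 + 1/2 = 1.

(1/5, 3/10, 1/2)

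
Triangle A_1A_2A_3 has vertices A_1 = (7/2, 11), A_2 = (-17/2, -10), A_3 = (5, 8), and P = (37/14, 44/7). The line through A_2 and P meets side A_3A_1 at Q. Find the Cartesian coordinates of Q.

Barycentric coordinates of P with respect to A_1A_2A_3: (2/7, 1/7, 4/7).
On side A_3A_1 the A_2-coordinate is zero; dropping P's A_2-weight 1/7 and renormalizing the remaining 4/7 : 2/7 gives weights 2/3, 1/3 on A_3, A_1.
Q = (2/3)·(5, 8) + (1/3)·(7/2, 11) = (9/2, 9).

(9/2, 9)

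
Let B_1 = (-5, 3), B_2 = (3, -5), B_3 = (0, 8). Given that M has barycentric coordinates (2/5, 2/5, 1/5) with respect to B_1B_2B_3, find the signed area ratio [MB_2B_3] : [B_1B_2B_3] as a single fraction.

The signed ratio [MB_2B_3]/[B_1B_2B_3] equals the barycentric coordinate of M at vertex B_1, which is 2/5.

2/5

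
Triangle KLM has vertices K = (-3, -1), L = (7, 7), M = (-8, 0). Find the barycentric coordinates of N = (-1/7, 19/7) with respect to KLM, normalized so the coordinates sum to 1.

Signed area of the reference triangle: [KLM] = ½·((-3)·(7−0) + 7·(0−(-1)) + (-8)·(-1−7)) = ½·(-21 + 7 + 64) = 25.
[NLM] = ½·((-1/7)·(7−0) + 7·(0−(19/7)) + (-8)·(19/7−7)) = ½·(-1 − 19 + 240/7) = 50/7, so the K-coordinate is (50/7)/25 = 2/7.
[KNM] = ½·((-3)·(19/7−0) + (-1/7)·(0−(-1)) + (-8)·(-1−(19/7))) = ½·(-57/7 − 1/7 + 208/7) = 75/7, so the L-coordinate is 3/7.
[KLN] = ½·((-3)·(7−(19/7)) + 7·(19/7−(-1)) + (-1/7)·(-1−7)) = ½·(-90/7 + 26 + 8/7) = 50/7, so the M-coordinate is 2/7.
Check: 2/7 + 3/7 + 2/7 = 1.

(2/7, 3/7, 2/7)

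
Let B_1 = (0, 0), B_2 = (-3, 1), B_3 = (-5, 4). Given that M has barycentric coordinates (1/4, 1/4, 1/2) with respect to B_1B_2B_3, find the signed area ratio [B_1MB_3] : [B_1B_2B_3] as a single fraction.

The signed ratio [B_1MB_3]/[B_1B_2B_3] equals the barycentric coordinate of M at vertex B_2, which is 1/4.

1/4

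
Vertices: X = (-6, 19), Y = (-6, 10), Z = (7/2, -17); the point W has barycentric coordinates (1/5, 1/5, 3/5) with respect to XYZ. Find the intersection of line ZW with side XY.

Line ZW meets XY where the Z-coordinate vanishes; zeroing W's Z-weight and renormalizing leaves X, Y-weights 1/5 : 1/5 → (1/2, 1/2).
So V = (1/2)·X + (1/2)·Y = (-6, 29/2).

(-6, 29/2)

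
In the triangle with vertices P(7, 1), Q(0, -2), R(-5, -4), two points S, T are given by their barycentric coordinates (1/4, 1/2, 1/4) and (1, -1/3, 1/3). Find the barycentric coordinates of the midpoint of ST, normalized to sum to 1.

(5/8, 1/12, 7/24)

Since both coordinate triples sum to 1, the midpoint's barycentrics are the componentwise average.
(1/4+1)/2 = 5/8; similarly 1/12 and 7/24.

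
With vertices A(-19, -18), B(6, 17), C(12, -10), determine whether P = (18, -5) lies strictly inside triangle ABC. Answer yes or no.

Barycentric coordinates of P: (-64/295, 107/885, 194/177).
The three coordinates are negative, positive, positive; a point is interior exactly when all three are positive.

no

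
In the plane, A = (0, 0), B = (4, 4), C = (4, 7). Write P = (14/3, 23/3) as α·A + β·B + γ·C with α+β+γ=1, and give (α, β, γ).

Signed area of the reference triangle: [ABC] = ½·(0·(4−7) + 4·(7−0) + 4·(0−4)) = ½·(0 + 28 − 16) = 6.
[PBC] = ½·((14/3)·(4−7) + 4·(7−(23/3)) + 4·(23/3−4)) = ½·(-14 − 8/3 + 44/3) = -1, so the A-coordinate is (-1)/6 = -1/6.
[APC] = ½·(0·(23/3−7) + (14/3)·(7−0) + 4·(0−(23/3))) = ½·(0 + 98/3 − 92/3) = 1, so the B-coordinate is 1/6.
[ABP] = ½·(0·(4−(23/3)) + 4·(23/3−0) + (14/3)·(0−4)) = ½·(0 + 92/3 − 56/3) = 6, so the C-coordinate is 1.

(-1/6, 1/6, 1)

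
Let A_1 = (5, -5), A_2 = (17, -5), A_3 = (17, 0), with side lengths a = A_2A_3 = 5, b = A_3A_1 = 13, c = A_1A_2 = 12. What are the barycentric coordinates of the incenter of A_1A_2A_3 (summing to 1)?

The incenter has barycentric coordinates proportional to the opposite side lengths: (5 : 13 : 12).
Normalizing by 5+13+12 = 30 gives (1/6, 13/30, 2/5).

(1/6, 13/30, 2/5)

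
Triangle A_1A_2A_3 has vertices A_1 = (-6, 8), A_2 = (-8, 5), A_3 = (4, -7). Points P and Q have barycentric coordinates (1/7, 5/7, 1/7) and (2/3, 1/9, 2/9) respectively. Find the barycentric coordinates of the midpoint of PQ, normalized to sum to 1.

(17/42, 26/63, 23/126)

Since both coordinate triples sum to 1, the midpoint's barycentrics are the componentwise average.
(1/7+2/3)/2 = 17/42; similarly 26/63 and 23/126.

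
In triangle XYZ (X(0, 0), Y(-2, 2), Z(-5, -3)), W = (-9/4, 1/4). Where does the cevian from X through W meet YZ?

(-3, 1/3)

Barycentric coordinates of W with respect to XYZ: (1/4, 1/2, 1/4).
On side YZ the X-coordinate is zero; dropping W's X-weight 1/4 and renormalizing the remaining 1/2 : 1/4 gives weights 2/3, 1/3 on Y, Z.
V = (2/3)·(-2, 2) + (1/3)·(-5, -3) = (-3, 1/3).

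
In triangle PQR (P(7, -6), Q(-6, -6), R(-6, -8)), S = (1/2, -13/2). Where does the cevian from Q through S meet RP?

Barycentric coordinates of S with respect to PQR: (1/2, 1/4, 1/4).
On side RP the Q-coordinate is zero; dropping S's Q-weight 1/4 and renormalizing the remaining 1/4 : 1/2 gives weights 1/3, 2/3 on R, P.
T = (1/3)·(-6, -8) + (2/3)·(7, -6) = (8/3, -20/3).

(8/3, -20/3)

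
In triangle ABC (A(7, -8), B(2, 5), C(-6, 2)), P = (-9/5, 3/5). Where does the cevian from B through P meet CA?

(-11/4, -1/2)

Barycentric coordinates of P with respect to ABC: (1/5, 1/5, 3/5).
On side CA the B-coordinate is zero; dropping P's B-weight 1/5 and renormalizing the remaining 3/5 : 1/5 gives weights 3/4, 1/4 on C, A.
Q = (3/4)·(-6, 2) + (1/4)·(7, -8) = (-11/4, -1/2).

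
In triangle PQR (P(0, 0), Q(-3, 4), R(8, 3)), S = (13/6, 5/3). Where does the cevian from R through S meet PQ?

(-3/4, 1)

Barycentric coordinates of S with respect to PQR: (1/2, 1/6, 1/3).
On side PQ the R-coordinate is zero; dropping S's R-weight 1/3 and renormalizing the remaining 1/2 : 1/6 gives weights 3/4, 1/4 on P, Q.
T = (3/4)·(0, 0) + (1/4)·(-3, 4) = (-3/4, 1).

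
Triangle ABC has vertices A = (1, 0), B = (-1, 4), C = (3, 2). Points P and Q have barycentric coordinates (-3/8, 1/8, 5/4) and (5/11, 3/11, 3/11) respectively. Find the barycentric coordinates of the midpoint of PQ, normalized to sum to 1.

Since both coordinate triples sum to 1, the midpoint's barycentrics are the componentwise average.
(-3/8+5/11)/2 = 7/176; similarly 35/176 and 67/88.

(7/176, 35/176, 67/88)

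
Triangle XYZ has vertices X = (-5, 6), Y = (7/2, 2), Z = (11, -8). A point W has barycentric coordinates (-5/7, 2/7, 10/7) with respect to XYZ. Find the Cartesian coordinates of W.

(142/7, -106/7)

W = (-5/7)·X + (2/7)·Y + (10/7)·Z.
x-coordinate: (-5/7)·(-5) + (2/7)·(7/2) + (10/7)·11 = 142/7.
y-coordinate: (-5/7)·6 + (2/7)·2 + (10/7)·(-8) = -106/7.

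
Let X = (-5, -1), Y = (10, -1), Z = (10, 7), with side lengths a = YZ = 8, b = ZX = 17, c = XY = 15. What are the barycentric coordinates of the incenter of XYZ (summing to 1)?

(1/5, 17/40, 3/8)

The incenter has barycentric coordinates proportional to the opposite side lengths: (8 : 17 : 15).
Normalizing by 8+17+15 = 40 gives (1/5, 17/40, 3/8).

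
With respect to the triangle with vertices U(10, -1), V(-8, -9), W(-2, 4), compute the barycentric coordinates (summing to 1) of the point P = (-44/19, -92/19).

(5/19, 11/19, 3/19)

Signed area of the reference triangle: [UVW] = ½·(10·(-9−4) + (-8)·(4−(-1)) + (-2)·(-1−(-9))) = ½·(-130 − 40 − 16) = -93.
[PVW] = ½·((-44/19)·(-9−4) + (-8)·(4−(-92/19)) + (-2)·(-92/19−(-9))) = ½·(572/19 − 1344/19 − 158/19) = -465/19, so the U-coordinate is (-465/19)/(-93) = 5/19.
[UPW] = ½·(10·(-92/19−4) + (-44/19)·(4−(-1)) + (-2)·(-1−(-92/19))) = ½·(-1680/19 − 220/19 − 146/19) = -1023/19, so the V-coordinate is 11/19.
[UVP] = ½·(10·(-9−(-92/19)) + (-8)·(-92/19−(-1)) + (-44/19)·(-1−(-9))) = ½·(-790/19 + 584/19 − 352/19) = -279/19, so the W-coordinate is 3/19.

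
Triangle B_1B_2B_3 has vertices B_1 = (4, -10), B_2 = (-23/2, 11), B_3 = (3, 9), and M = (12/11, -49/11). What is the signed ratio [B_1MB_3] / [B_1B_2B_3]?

2/11

[B_1B_2B_3] = ½·(4·(11−9) + (-23/2)·(9−(-10)) + 3·(-10−11)) = ½·(8 − 437/2 − 63) = -547/4.
[B_1MB_3] = ½·(4·(-49/11−9) + (12/11)·(9−(-10)) + 3·(-10−(-49/11))) = ½·(-592/11 + 228/11 − 183/11) = -547/22, so the ratio is (-547/22)/(-547/4) = 2/11.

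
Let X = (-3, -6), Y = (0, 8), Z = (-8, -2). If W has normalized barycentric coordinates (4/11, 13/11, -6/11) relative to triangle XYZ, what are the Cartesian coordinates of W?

W = (4/11)·X + (13/11)·Y + (-6/11)·Z.
x-coordinate: (4/11)·(-3) + (13/11)·0 + (-6/11)·(-8) = 36/11.
y-coordinate: (4/11)·(-6) + (13/11)·8 + (-6/11)·(-2) = 92/11.

(36/11, 92/11)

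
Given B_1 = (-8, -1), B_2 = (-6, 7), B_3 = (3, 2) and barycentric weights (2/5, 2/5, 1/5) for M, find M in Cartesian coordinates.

M = (2/5)·B_1 + (2/5)·B_2 + (1/5)·B_3.
x-coordinate: (2/5)·(-8) + (2/5)·(-6) + (1/5)·3 = -5.
y-coordinate: (2/5)·(-1) + (2/5)·7 + (1/5)·2 = 14/5.

(-5, 14/5)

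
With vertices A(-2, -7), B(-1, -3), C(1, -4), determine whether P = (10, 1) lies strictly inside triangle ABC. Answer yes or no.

Barycentric coordinates of P: (-19/9, -4/3, 40/9).
The three coordinates are negative, negative, positive; a point is interior exactly when all three are positive.

no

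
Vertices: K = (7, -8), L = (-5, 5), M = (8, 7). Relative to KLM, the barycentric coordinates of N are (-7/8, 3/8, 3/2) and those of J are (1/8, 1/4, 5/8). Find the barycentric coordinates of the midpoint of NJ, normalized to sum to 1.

Since both coordinate triples sum to 1, the midpoint's barycentrics are the componentwise average.
(-7/8+1/8)/2 = -3/8; similarly 5/16 and 17/16.

(-3/8, 5/16, 17/16)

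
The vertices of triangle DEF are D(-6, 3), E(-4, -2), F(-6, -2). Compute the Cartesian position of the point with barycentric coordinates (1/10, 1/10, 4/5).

G = (1/10)·D + (1/10)·E + (4/5)·F.
x-coordinate: (1/10)·(-6) + (1/10)·(-4) + (4/5)·(-6) = -29/5.
y-coordinate: (1/10)·3 + (1/10)·(-2) + (4/5)·(-2) = -3/2.

(-29/5, -3/2)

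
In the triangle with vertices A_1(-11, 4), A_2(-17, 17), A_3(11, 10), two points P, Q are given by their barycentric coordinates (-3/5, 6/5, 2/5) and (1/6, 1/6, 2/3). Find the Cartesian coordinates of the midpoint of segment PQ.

(-101/30, 193/12)

Barycentric coordinates of the midpoint are the average: (-13/60, 41/60, 8/15).
Converting: (-13/60)·A_1 + (41/60)·A_2 + (8/15)·A_3 = (-101/30, 193/12).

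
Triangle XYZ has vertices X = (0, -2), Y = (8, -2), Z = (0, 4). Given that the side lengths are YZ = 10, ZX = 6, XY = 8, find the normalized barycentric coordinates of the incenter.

(5/12, 1/4, 1/3)

The incenter has barycentric coordinates proportional to the opposite side lengths: (10 : 6 : 8).
Normalizing by 10+6+8 = 24 gives (5/12, 1/4, 1/3).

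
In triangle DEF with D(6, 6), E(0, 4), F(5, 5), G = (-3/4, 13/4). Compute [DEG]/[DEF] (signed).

3/4

[DEF] = ½·(6·(4−5) + 0·(5−6) + 5·(6−4)) = ½·(-6 + 0 + 10) = 2.
[DEG] = ½·(6·(4−(13/4)) + 0·(13/4−6) + (-3/4)·(6−4)) = ½·(9/2 + 0 − 3/2) = 3/2, so the ratio is (3/2)/2 = 3/4.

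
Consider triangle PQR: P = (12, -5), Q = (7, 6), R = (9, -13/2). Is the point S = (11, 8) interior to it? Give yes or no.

no

Barycentric coordinates of S: (4/3, 1, -4/3).
The three coordinates are positive, positive, negative; a point is interior exactly when all three are positive.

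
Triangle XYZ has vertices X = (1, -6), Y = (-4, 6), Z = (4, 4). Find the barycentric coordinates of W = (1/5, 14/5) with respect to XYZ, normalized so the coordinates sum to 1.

(1/5, 2/5, 2/5)

Signed area of the reference triangle: [XYZ] = ½·(1·(6−4) + (-4)·(4−(-6)) + 4·(-6−6)) = ½·(2 − 40 − 48) = -43.
[WYZ] = ½·((1/5)·(6−4) + (-4)·(4−(14/5)) + 4·(14/5−6)) = ½·(2/5 − 24/5 − 64/5) = -43/5, so the X-coordinate is (-43/5)/(-43) = 1/5.
[XWZ] = ½·(1·(14/5−4) + (1/5)·(4−(-6)) + 4·(-6−(14/5))) = ½·(-6/5 + 2 − 176/5) = -86/5, so the Y-coordinate is 2/5.
[XYW] = ½·(1·(6−(14/5)) + (-4)·(14/5−(-6)) + (1/5)·(-6−6)) = ½·(16/5 − 176/5 − 12/5) = -86/5, so the Z-coordinate is 2/5.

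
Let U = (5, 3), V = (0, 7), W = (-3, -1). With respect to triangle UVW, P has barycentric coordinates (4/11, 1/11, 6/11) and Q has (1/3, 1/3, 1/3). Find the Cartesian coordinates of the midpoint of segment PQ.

(14/33, 23/11)

Barycentric coordinates of the midpoint are the average: (23/66, 7/33, 29/66).
Converting: (23/66)·U + (7/33)·V + (29/66)·W = (14/33, 23/11).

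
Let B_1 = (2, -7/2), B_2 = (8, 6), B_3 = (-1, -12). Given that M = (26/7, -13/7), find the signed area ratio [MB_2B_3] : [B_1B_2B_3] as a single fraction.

2/7

[B_1B_2B_3] = ½·(2·(6−(-12)) + 8·(-12−(-7/2)) + (-1)·(-7/2−6)) = ½·(36 − 68 + 19/2) = -45/4.
[MB_2B_3] = ½·((26/7)·(6−(-12)) + 8·(-12−(-13/7)) + (-1)·(-13/7−6)) = ½·(468/7 − 568/7 + 55/7) = -45/14, so the ratio is (-45/14)/(-45/4) = 2/7.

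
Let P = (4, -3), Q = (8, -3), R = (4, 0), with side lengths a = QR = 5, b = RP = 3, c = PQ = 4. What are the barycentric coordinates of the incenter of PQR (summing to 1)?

The incenter has barycentric coordinates proportional to the opposite side lengths: (5 : 3 : 4).
Normalizing by 5+3+4 = 12 gives (5/12, 1/4, 1/3).

(5/12, 1/4, 1/3)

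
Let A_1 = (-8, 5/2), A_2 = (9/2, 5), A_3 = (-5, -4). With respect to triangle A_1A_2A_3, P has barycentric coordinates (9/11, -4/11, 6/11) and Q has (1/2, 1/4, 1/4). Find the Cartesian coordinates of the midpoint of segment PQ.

(-1323/176, -5/22)

Barycentric coordinates of the midpoint are the average: (29/44, -5/88, 35/88).
Converting: (29/44)·A_1 + (-5/88)·A_2 + (35/88)·A_3 = (-1323/176, -5/22).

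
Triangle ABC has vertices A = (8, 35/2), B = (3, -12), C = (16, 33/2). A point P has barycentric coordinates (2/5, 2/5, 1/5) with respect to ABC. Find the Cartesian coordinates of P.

P = (2/5)·A + (2/5)·B + (1/5)·C.
x-coordinate: (2/5)·8 + (2/5)·3 + (1/5)·16 = 38/5.
y-coordinate: (2/5)·(35/2) + (2/5)·(-12) + (1/5)·(33/2) = 11/2.

(38/5, 11/2)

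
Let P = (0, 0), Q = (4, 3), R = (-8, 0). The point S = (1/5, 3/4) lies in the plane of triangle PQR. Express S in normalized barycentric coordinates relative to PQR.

Signed area of the reference triangle: [PQR] = ½·(0·(3−0) + 4·(0−0) + (-8)·(0−3)) = ½·(0 + 0 + 24) = 12.
[SQR] = ½·((1/5)·(3−0) + 4·(0−(3/4)) + (-8)·(3/4−3)) = ½·(3/5 − 3 + 18) = 39/5, so the P-coordinate is (39/5)/12 = 13/20.
[PSR] = ½·(0·(3/4−0) + (1/5)·(0−0) + (-8)·(0−(3/4))) = ½·(0 + 0 + 6) = 3, so the Q-coordinate is 1/4.
[PQS] = ½·(0·(3−(3/4)) + 4·(3/4−0) + (1/5)·(0−3)) = ½·(0 + 3 − 3/5) = 6/5, so the R-coordinate is 1/10.

(13/20, 1/4, 1/10)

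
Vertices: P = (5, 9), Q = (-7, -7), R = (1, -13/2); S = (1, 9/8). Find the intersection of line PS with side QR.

(-3, -27/4)

Barycentric coordinates of S with respect to PQR: (1/2, 1/4, 1/4).
On side QR the P-coordinate is zero; dropping S's P-weight 1/2 and renormalizing the remaining 1/4 : 1/4 gives weights 1/2, 1/2 on Q, R.
T = (1/2)·(-7, -7) + (1/2)·(1, -13/2) = (-3, -27/4).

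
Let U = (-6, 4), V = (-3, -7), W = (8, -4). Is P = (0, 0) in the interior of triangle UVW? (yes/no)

yes

Barycentric coordinates of P: (34/65, 4/65, 27/65).
The three coordinates are positive, positive, positive; a point is interior exactly when all three are positive.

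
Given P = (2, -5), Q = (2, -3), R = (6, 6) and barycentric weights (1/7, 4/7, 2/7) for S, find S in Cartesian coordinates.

(22/7, -5/7)

S = (1/7)·P + (4/7)·Q + (2/7)·R.
x-coordinate: (1/7)·2 + (4/7)·2 + (2/7)·6 = 22/7.
y-coordinate: (1/7)·(-5) + (4/7)·(-3) + (2/7)·6 = -5/7.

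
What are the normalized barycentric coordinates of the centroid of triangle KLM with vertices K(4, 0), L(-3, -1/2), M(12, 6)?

The centroid is the average of the vertices, so each weight is 1/3.

(1/3, 1/3, 1/3)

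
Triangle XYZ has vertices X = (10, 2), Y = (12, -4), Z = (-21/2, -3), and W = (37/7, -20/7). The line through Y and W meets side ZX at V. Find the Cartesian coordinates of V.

Barycentric coordinates of W with respect to XYZ: (1/7, 4/7, 2/7).
On side ZX the Y-coordinate is zero; dropping W's Y-weight 4/7 and renormalizing the remaining 2/7 : 1/7 gives weights 2/3, 1/3 on Z, X.
V = (2/3)·(-21/2, -3) + (1/3)·(10, 2) = (-11/3, -4/3).

(-11/3, -4/3)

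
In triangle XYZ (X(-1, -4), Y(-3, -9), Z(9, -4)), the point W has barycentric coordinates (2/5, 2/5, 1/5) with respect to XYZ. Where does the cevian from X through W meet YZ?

(1, -22/3)

Line XW meets YZ where the X-coordinate vanishes; zeroing W's X-weight and renormalizing leaves Y, Z-weights 2/5 : 1/5 → (2/3, 1/3).
So V = (2/3)·Y + (1/3)·Z = (1, -22/3).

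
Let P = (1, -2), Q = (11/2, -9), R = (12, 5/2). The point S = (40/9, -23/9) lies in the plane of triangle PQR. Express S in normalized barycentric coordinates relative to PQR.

Signed area of the reference triangle: [PQR] = ½·(1·(-9−(5/2)) + (11/2)·(5/2−(-2)) + 12·(-2−(-9))) = ½·(-23/2 + 99/4 + 84) = 389/8.
[SQR] = ½·((40/9)·(-9−(5/2)) + (11/2)·(5/2−(-23/9)) + 12·(-23/9−(-9))) = ½·(-460/9 + 1001/36 + 232/3) = 1945/72, so the P-coordinate is (1945/72)/(389/8) = 5/9.
[PSR] = ½·(1·(-23/9−(5/2)) + (40/9)·(5/2−(-2)) + 12·(-2−(-23/9))) = ½·(-91/18 + 20 + 20/3) = 389/36, so the Q-coordinate is 2/9.
[PQS] = ½·(1·(-9−(-23/9)) + (11/2)·(-23/9−(-2)) + (40/9)·(-2−(-9))) = ½·(-58/9 − 55/18 + 280/9) = 389/36, so the R-coordinate is 2/9.

(5/9, 2/9, 2/9)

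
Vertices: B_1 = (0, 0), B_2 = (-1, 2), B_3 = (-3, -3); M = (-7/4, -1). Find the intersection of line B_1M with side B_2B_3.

(-7/3, -4/3)

Barycentric coordinates of M with respect to B_1B_2B_3: (1/4, 1/4, 1/2).
On side B_2B_3 the B_1-coordinate is zero; dropping M's B_1-weight 1/4 and renormalizing the remaining 1/4 : 1/2 gives weights 1/3, 2/3 on B_2, B_3.
N = (1/3)·(-1, 2) + (2/3)·(-3, -3) = (-7/3, -4/3).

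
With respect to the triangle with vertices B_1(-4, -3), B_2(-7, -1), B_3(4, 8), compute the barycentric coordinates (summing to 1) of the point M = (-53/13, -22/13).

Signed area of the reference triangle: [B_1B_2B_3] = ½·((-4)·(-1−8) + (-7)·(8−(-3)) + 4·(-3−(-1))) = ½·(36 − 77 − 8) = -49/2.
[MB_2B_3] = ½·((-53/13)·(-1−8) + (-7)·(8−(-22/13)) + 4·(-22/13−(-1))) = ½·(477/13 − 882/13 − 36/13) = -441/26, so the B_1-coordinate is (-441/26)/(-49/2) = 9/13.
[B_1MB_3] = ½·((-4)·(-22/13−8) + (-53/13)·(8−(-3)) + 4·(-3−(-22/13))) = ½·(504/13 − 583/13 − 68/13) = -147/26, so the B_2-coordinate is 3/13.
[B_1B_2M] = ½·((-4)·(-1−(-22/13)) + (-7)·(-22/13−(-3)) + (-53/13)·(-3−(-1))) = ½·(-36/13 − 119/13 + 106/13) = -49/26, so the B_3-coordinate is 1/13.
Check: 9/13 + 3/13 + 1/13 = 1.

(9/13, 3/13, 1/13)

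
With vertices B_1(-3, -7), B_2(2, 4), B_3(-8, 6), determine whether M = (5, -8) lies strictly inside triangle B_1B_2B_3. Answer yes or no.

Barycentric coordinates of M: (19/20, 33/40, -31/40).
The three coordinates are positive, positive, negative; a point is interior exactly when all three are positive.

no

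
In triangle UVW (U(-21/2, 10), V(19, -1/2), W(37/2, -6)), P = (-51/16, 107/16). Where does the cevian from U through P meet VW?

Barycentric coordinates of P with respect to UVW: (3/4, 1/8, 1/8).
On side VW the U-coordinate is zero; dropping P's U-weight 3/4 and renormalizing the remaining 1/8 : 1/8 gives weights 1/2, 1/2 on V, W.
Q = (1/2)·(19, -1/2) + (1/2)·(37/2, -6) = (75/4, -13/4).

(75/4, -13/4)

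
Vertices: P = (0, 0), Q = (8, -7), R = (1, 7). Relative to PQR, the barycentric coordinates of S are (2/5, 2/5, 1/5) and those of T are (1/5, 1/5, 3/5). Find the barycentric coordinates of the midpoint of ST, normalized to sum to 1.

(3/10, 3/10, 2/5)

Since both coordinate triples sum to 1, the midpoint's barycentrics are the componentwise average.
(2/5+1/5)/2 = 3/10; similarly 3/10 and 2/5.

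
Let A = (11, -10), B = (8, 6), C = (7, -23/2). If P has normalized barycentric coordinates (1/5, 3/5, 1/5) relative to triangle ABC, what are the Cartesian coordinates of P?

P = (1/5)·A + (3/5)·B + (1/5)·C.
x-coordinate: (1/5)·11 + (3/5)·8 + (1/5)·7 = 42/5.
y-coordinate: (1/5)·(-10) + (3/5)·6 + (1/5)·(-23/2) = -7/10.

(42/5, -7/10)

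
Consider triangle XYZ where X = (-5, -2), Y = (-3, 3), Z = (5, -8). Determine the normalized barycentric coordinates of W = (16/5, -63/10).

Signed area of the reference triangle: [XYZ] = ½·((-5)·(3−(-8)) + (-3)·(-8−(-2)) + 5·(-2−3)) = ½·(-55 + 18 − 25) = -31.
[WYZ] = ½·((16/5)·(3−(-8)) + (-3)·(-8−(-63/10)) + 5·(-63/10−3)) = ½·(176/5 + 51/10 − 93/2) = -31/10, so the X-coordinate is (-31/10)/(-31) = 1/10.
[XWZ] = ½·((-5)·(-63/10−(-8)) + (16/5)·(-8−(-2)) + 5·(-2−(-63/10))) = ½·(-17/2 − 96/5 + 43/2) = -31/10, so the Y-coordinate is 1/10.
[XYW] = ½·((-5)·(3−(-63/10)) + (-3)·(-63/10−(-2)) + (16/5)·(-2−3)) = ½·(-93/2 + 129/10 − 16) = -124/5, so the Z-coordinate is 4/5.

(1/10, 1/10, 4/5)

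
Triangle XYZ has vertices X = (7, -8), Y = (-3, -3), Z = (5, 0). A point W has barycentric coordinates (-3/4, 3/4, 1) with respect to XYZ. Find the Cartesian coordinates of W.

W = (-3/4)·X + (3/4)·Y + 1·Z.
x-coordinate: (-3/4)·7 + (3/4)·(-3) + 1·5 = -5/2.
y-coordinate: (-3/4)·(-8) + (3/4)·(-3) + 1·0 = 15/4.

(-5/2, 15/4)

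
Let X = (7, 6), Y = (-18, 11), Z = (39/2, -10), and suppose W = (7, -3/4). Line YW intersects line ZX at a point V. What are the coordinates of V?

(46/3, -14/3)

Barycentric coordinates of W with respect to XYZ: (1/4, 1/4, 1/2).
On side ZX the Y-coordinate is zero; dropping W's Y-weight 1/4 and renormalizing the remaining 1/2 : 1/4 gives weights 2/3, 1/3 on Z, X.
V = (2/3)·(39/2, -10) + (1/3)·(7, 6) = (46/3, -14/3).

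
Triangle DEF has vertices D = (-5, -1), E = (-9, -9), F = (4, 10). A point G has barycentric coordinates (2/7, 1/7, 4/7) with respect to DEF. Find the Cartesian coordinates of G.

G = (2/7)·D + (1/7)·E + (4/7)·F.
x-coordinate: (2/7)·(-5) + (1/7)·(-9) + (4/7)·4 = -3/7.
y-coordinate: (2/7)·(-1) + (1/7)·(-9) + (4/7)·10 = 29/7.

(-3/7, 29/7)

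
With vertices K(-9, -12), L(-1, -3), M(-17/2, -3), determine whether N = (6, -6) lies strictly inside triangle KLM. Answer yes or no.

Barycentric coordinates of N: (1/3, 88/45, -58/45).
The three coordinates are positive, positive, negative; a point is interior exactly when all three are positive.

no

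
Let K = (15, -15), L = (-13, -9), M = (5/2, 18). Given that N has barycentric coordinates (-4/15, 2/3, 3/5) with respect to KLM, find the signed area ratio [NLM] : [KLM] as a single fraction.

-4/15

The signed ratio [NLM]/[KLM] equals the barycentric coordinate of N at vertex K, which is -4/15.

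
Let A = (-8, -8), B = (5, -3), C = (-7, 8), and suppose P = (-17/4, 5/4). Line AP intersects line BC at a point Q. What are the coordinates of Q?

Barycentric coordinates of P with respect to ABC: (1/4, 1/4, 1/2).
On side BC the A-coordinate is zero; dropping P's A-weight 1/4 and renormalizing the remaining 1/4 : 1/2 gives weights 1/3, 2/3 on B, C.
Q = (1/3)·(5, -3) + (2/3)·(-7, 8) = (-3, 13/3).

(-3, 13/3)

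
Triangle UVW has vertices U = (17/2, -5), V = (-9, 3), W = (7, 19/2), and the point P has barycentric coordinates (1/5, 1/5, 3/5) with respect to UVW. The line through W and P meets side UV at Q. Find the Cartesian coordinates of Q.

(-1/4, -1)

Line WP meets UV where the W-coordinate vanishes; zeroing P's W-weight and renormalizing leaves U, V-weights 1/5 : 1/5 → (1/2, 1/2).
So Q = (1/2)·U + (1/2)·V = (-1/4, -1).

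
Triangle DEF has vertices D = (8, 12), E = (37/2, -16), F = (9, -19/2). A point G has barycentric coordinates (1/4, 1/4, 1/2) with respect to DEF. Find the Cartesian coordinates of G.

(89/8, -23/4)

G = (1/4)·D + (1/4)·E + (1/2)·F.
x-coordinate: (1/4)·8 + (1/4)·(37/2) + (1/2)·9 = 89/8.
y-coordinate: (1/4)·12 + (1/4)·(-16) + (1/2)·(-19/2) = -23/4.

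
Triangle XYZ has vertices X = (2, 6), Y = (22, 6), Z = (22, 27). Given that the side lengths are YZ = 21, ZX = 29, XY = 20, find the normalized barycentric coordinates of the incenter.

(3/10, 29/70, 2/7)

The incenter has barycentric coordinates proportional to the opposite side lengths: (21 : 29 : 20).
Normalizing by 21+29+20 = 70 gives (3/10, 29/70, 2/7).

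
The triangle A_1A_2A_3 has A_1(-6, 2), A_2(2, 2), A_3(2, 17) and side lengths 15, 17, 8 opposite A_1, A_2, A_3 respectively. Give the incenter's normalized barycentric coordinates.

(3/8, 17/40, 1/5)

The incenter has barycentric coordinates proportional to the opposite side lengths: (15 : 17 : 8).
Normalizing by 15+17+8 = 40 gives (3/8, 17/40, 1/5).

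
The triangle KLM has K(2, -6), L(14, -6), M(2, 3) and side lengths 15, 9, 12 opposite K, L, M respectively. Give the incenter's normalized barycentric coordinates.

(5/12, 1/4, 1/3)

The incenter has barycentric coordinates proportional to the opposite side lengths: (15 : 9 : 12).
Normalizing by 15+9+12 = 36 gives (5/12, 1/4, 1/3).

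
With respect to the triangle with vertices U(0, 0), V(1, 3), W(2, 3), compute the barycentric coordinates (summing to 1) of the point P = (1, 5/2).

Signed area of the reference triangle: [UVW] = ½·(0·(3−3) + 1·(3−0) + 2·(0−3)) = ½·(0 + 3 − 6) = -3/2.
[PVW] = ½·(1·(3−3) + 1·(3−(5/2)) + 2·(5/2−3)) = ½·(0 + 1/2 − 1) = -1/4, so the U-coordinate is (-1/4)/(-3/2) = 1/6.
[UPW] = ½·(0·(5/2−3) + 1·(3−0) + 2·(0−(5/2))) = ½·(0 + 3 − 5) = -1, so the V-coordinate is 2/3.
[UVP] = ½·(0·(3−(5/2)) + 1·(5/2−0) + 1·(0−3)) = ½·(0 + 5/2 − 3) = -1/4, so the W-coordinate is 1/6.

(1/6, 2/3, 1/6)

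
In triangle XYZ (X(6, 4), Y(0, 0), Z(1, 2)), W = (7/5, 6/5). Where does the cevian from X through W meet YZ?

Barycentric coordinates of W with respect to XYZ: (1/5, 3/5, 1/5).
On side YZ the X-coordinate is zero; dropping W's X-weight 1/5 and renormalizing the remaining 3/5 : 1/5 gives weights 3/4, 1/4 on Y, Z.
V = (3/4)·(0, 0) + (1/4)·(1, 2) = (1/4, 1/2).

(1/4, 1/2)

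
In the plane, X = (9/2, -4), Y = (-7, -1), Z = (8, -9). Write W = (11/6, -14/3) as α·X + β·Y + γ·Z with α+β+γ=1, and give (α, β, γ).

Signed area of the reference triangle: [XYZ] = ½·((9/2)·(-1−(-9)) + (-7)·(-9−(-4)) + 8·(-4−(-1))) = ½·(36 + 35 − 24) = 47/2.
[WYZ] = ½·((11/6)·(-1−(-9)) + (-7)·(-9−(-14/3)) + 8·(-14/3−(-1))) = ½·(44/3 + 91/3 − 88/3) = 47/6, so the X-coordinate is (47/6)/(47/2) = 1/3.
[XWZ] = ½·((9/2)·(-14/3−(-9)) + (11/6)·(-9−(-4)) + 8·(-4−(-14/3))) = ½·(39/2 − 55/6 + 16/3) = 47/6, so the Y-coordinate is 1/3.
[XYW] = ½·((9/2)·(-1−(-14/3)) + (-7)·(-14/3−(-4)) + (11/6)·(-4−(-1))) = ½·(33/2 + 14/3 − 11/2) = 47/6, so the Z-coordinate is 1/3.
Check: 1/3 + 1/3 + 1/3 = 1.

(1/3, 1/3, 1/3)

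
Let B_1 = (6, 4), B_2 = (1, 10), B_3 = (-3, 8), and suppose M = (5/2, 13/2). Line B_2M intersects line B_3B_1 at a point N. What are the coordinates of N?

Barycentric coordinates of M with respect to B_1B_2B_3: (1/2, 1/4, 1/4).
On side B_3B_1 the B_2-coordinate is zero; dropping M's B_2-weight 1/4 and renormalizing the remaining 1/4 : 1/2 gives weights 1/3, 2/3 on B_3, B_1.
N = (1/3)·(-3, 8) + (2/3)·(6, 4) = (3, 16/3).

(3, 16/3)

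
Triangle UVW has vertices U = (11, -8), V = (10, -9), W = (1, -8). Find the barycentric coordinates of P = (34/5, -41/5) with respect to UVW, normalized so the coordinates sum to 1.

(2/5, 1/5, 2/5)

Signed area of the reference triangle: [UVW] = ½·(11·(-9−(-8)) + 10·(-8−(-8)) + 1·(-8−(-9))) = ½·(-11 + 0 + 1) = -5.
[PVW] = ½·((34/5)·(-9−(-8)) + 10·(-8−(-41/5)) + 1·(-41/5−(-9))) = ½·(-34/5 + 2 + 4/5) = -2, so the U-coordinate is (-2)/(-5) = 2/5.
[UPW] = ½·(11·(-41/5−(-8)) + (34/5)·(-8−(-8)) + 1·(-8−(-41/5))) = ½·(-11/5 + 0 + 1/5) = -1, so the V-coordinate is 1/5.
[UVP] = ½·(11·(-9−(-41/5)) + 10·(-41/5−(-8)) + (34/5)·(-8−(-9))) = ½·(-44/5 − 2 + 34/5) = -2, so the W-coordinate is 2/5.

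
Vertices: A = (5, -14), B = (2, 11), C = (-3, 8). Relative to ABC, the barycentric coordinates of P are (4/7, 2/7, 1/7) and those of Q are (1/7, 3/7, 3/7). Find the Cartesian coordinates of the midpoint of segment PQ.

Barycentric coordinates of the midpoint are the average: (5/14, 5/14, 2/7).
Converting: (5/14)·A + (5/14)·B + (2/7)·C = (23/14, 17/14).

(23/14, 17/14)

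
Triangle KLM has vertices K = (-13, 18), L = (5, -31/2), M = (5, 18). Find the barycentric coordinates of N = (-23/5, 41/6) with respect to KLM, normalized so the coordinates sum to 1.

Signed area of the reference triangle: [KLM] = ½·((-13)·(-31/2−18) + 5·(18−18) + 5·(18−(-31/2))) = ½·(871/2 + 0 + 335/2) = 603/2.
[NLM] = ½·((-23/5)·(-31/2−18) + 5·(18−(41/6)) + 5·(41/6−(-31/2))) = ½·(1541/10 + 335/6 + 335/3) = 804/5, so the K-coordinate is (804/5)/(603/2) = 8/15.
[KNM] = ½·((-13)·(41/6−18) + (-23/5)·(18−18) + 5·(18−(41/6))) = ½·(871/6 + 0 + 335/6) = 201/2, so the L-coordinate is 1/3.
[KLN] = ½·((-13)·(-31/2−(41/6)) + 5·(41/6−18) + (-23/5)·(18−(-31/2))) = ½·(871/3 − 335/6 − 1541/10) = 201/5, so the M-coordinate is 2/15.

(8/15, 1/3, 2/15)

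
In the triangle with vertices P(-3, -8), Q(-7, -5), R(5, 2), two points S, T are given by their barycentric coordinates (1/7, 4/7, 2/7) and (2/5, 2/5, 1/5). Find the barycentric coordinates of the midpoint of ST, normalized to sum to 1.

(19/70, 17/35, 17/70)

Since both coordinate triples sum to 1, the midpoint's barycentrics are the componentwise average.
(1/7+2/5)/2 = 19/70; similarly 17/35 and 17/70.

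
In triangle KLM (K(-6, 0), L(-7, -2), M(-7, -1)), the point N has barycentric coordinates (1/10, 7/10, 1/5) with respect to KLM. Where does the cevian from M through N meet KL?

Line MN meets KL where the M-coordinate vanishes; zeroing N's M-weight and renormalizing leaves K, L-weights 1/10 : 7/10 → (1/8, 7/8).
So J = (1/8)·K + (7/8)·L = (-55/8, -7/4).

(-55/8, -7/4)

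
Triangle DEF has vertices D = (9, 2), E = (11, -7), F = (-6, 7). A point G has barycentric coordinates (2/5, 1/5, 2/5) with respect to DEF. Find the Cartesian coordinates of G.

(17/5, 11/5)

G = (2/5)·D + (1/5)·E + (2/5)·F.
x-coordinate: (2/5)·9 + (1/5)·11 + (2/5)·(-6) = 17/5.
y-coordinate: (2/5)·2 + (1/5)·(-7) + (2/5)·7 = 11/5.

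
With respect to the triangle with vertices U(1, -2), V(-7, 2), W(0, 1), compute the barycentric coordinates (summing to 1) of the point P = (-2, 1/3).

(1/3, 1/3, 1/3)

Signed area of the reference triangle: [UVW] = ½·(1·(2−1) + (-7)·(1−(-2)) + 0·(-2−2)) = ½·(1 − 21 + 0) = -10.
[PVW] = ½·((-2)·(2−1) + (-7)·(1−(1/3)) + 0·(1/3−2)) = ½·(-2 − 14/3 + 0) = -10/3, so the U-coordinate is (-10/3)/(-10) = 1/3.
[UPW] = ½·(1·(1/3−1) + (-2)·(1−(-2)) + 0·(-2−(1/3))) = ½·(-2/3 − 6 + 0) = -10/3, so the V-coordinate is 1/3.
[UVP] = ½·(1·(2−(1/3)) + (-7)·(1/3−(-2)) + (-2)·(-2−2)) = ½·(5/3 − 49/3 + 8) = -10/3, so the W-coordinate is 1/3.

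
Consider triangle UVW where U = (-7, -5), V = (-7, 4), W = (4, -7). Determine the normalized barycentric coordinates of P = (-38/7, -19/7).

Signed area of the reference triangle: [UVW] = ½·((-7)·(4−(-7)) + (-7)·(-7−(-5)) + 4·(-5−4)) = ½·(-77 + 14 − 36) = -99/2.
[PVW] = ½·((-38/7)·(4−(-7)) + (-7)·(-7−(-19/7)) + 4·(-19/7−4)) = ½·(-418/7 + 30 − 188/7) = -198/7, so the U-coordinate is (-198/7)/(-99/2) = 4/7.
[UPW] = ½·((-7)·(-19/7−(-7)) + (-38/7)·(-7−(-5)) + 4·(-5−(-19/7))) = ½·(-30 + 76/7 − 64/7) = -99/7, so the V-coordinate is 2/7.
[UVP] = ½·((-7)·(4−(-19/7)) + (-7)·(-19/7−(-5)) + (-38/7)·(-5−4)) = ½·(-47 − 16 + 342/7) = -99/14, so the W-coordinate is 1/7.

(4/7, 2/7, 1/7)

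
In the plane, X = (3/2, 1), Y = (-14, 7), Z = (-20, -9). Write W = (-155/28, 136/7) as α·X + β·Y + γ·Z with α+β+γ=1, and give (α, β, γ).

Signed area of the reference triangle: [XYZ] = ½·((3/2)·(7−(-9)) + (-14)·(-9−1) + (-20)·(1−7)) = ½·(24 + 140 + 120) = 142.
[WYZ] = ½·((-155/28)·(7−(-9)) + (-14)·(-9−(136/7)) + (-20)·(136/7−7)) = ½·(-620/7 + 398 − 1740/7) = 213/7, so the X-coordinate is (213/7)/142 = 3/14.
[XWZ] = ½·((3/2)·(136/7−(-9)) + (-155/28)·(-9−1) + (-20)·(1−(136/7))) = ½·(597/14 + 775/14 + 2580/7) = 1633/7, so the Y-coordinate is 23/14.
[XYW] = ½·((3/2)·(7−(136/7)) + (-14)·(136/7−1) + (-155/28)·(1−7)) = ½·(-261/14 − 258 + 465/14) = -852/7, so the Z-coordinate is -6/7.

(3/14, 23/14, -6/7)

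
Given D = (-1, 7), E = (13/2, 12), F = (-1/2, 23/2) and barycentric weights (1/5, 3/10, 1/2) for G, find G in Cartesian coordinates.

(3/2, 43/4)

G = (1/5)·D + (3/10)·E + (1/2)·F.
x-coordinate: (1/5)·(-1) + (3/10)·(13/2) + (1/2)·(-1/2) = 3/2.
y-coordinate: (1/5)·7 + (3/10)·12 + (1/2)·(23/2) = 43/4.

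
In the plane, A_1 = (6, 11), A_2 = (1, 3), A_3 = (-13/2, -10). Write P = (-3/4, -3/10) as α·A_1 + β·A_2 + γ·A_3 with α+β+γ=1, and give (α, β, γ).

Signed area of the reference triangle: [A_1A_2A_3] = ½·(6·(3−(-10)) + 1·(-10−11) + (-13/2)·(11−3)) = ½·(78 − 21 − 52) = 5/2.
[PA_2A_3] = ½·((-3/4)·(3−(-10)) + 1·(-10−(-3/10)) + (-13/2)·(-3/10−3)) = ½·(-39/4 − 97/10 + 429/20) = 1, so the A_1-coordinate is 1/(5/2) = 2/5.
[A_1PA_3] = ½·(6·(-3/10−(-10)) + (-3/4)·(-10−11) + (-13/2)·(11−(-3/10))) = ½·(291/5 + 63/4 − 1469/20) = 1/4, so the A_2-coordinate is 1/10.
[A_1A_2P] = ½·(6·(3−(-3/10)) + 1·(-3/10−11) + (-3/4)·(11−3)) = ½·(99/5 − 113/10 − 6) = 5/4, so the A_3-coordinate is 1/2.

(2/5, 1/10, 1/2)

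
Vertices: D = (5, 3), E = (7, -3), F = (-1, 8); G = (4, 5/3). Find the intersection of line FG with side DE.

(13/2, -3/2)

Barycentric coordinates of G with respect to DEF: (1/6, 1/2, 1/3).
On side DE the F-coordinate is zero; dropping G's F-weight 1/3 and renormalizing the remaining 1/6 : 1/2 gives weights 1/4, 3/4 on D, E.
H = (1/4)·(5, 3) + (3/4)·(7, -3) = (13/2, -3/2).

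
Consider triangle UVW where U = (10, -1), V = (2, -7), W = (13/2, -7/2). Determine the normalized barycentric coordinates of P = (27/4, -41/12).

Signed area of the reference triangle: [UVW] = ½·(10·(-7−(-7/2)) + 2·(-7/2−(-1)) + (13/2)·(-1−(-7))) = ½·(-35 − 5 + 39) = -1/2.
[PVW] = ½·((27/4)·(-7−(-7/2)) + 2·(-7/2−(-41/12)) + (13/2)·(-41/12−(-7))) = ½·(-189/8 − 1/6 + 559/24) = -1/4, so the U-coordinate is (-1/4)/(-1/2) = 1/2.
[UPW] = ½·(10·(-41/12−(-7/2)) + (27/4)·(-7/2−(-1)) + (13/2)·(-1−(-41/12))) = ½·(5/6 − 135/8 + 377/24) = -1/6, so the V-coordinate is 1/3.
[UVP] = ½·(10·(-7−(-41/12)) + 2·(-41/12−(-1)) + (27/4)·(-1−(-7))) = ½·(-215/6 − 29/6 + 81/2) = -1/12, so the W-coordinate is 1/6.
Check: 1/2 + 1/3 + 1/6 = 1.

(1/2, 1/3, 1/6)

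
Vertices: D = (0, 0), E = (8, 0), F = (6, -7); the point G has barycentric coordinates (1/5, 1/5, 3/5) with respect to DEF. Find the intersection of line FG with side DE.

(4, 0)

Line FG meets DE where the F-coordinate vanishes; zeroing G's F-weight and renormalizing leaves D, E-weights 1/5 : 1/5 → (1/2, 1/2).
So H = (1/2)·D + (1/2)·E = (4, 0).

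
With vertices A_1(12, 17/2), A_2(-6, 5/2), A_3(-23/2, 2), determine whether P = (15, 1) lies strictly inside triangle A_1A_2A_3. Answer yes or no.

Barycentric coordinates of P: (-25/32, 261/32, -51/8).
The three coordinates are negative, positive, negative; a point is interior exactly when all three are positive.

no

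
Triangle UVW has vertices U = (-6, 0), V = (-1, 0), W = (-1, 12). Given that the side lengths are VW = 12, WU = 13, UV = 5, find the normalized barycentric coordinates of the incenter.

The incenter has barycentric coordinates proportional to the opposite side lengths: (12 : 13 : 5).
Normalizing by 12+13+5 = 30 gives (2/5, 13/30, 1/6).

(2/5, 13/30, 1/6)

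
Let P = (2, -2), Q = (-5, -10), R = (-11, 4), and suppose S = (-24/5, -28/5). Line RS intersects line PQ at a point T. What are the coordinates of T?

Barycentric coordinates of S with respect to PQR: (1/5, 3/5, 1/5).
On side PQ the R-coordinate is zero; dropping S's R-weight 1/5 and renormalizing the remaining 1/5 : 3/5 gives weights 1/4, 3/4 on P, Q.
T = (1/4)·(2, -2) + (3/4)·(-5, -10) = (-13/4, -8).

(-13/4, -8)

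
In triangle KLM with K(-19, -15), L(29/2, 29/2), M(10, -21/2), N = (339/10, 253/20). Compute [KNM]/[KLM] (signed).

[KLM] = ½·((-19)·(29/2−(-21/2)) + (29/2)·(-21/2−(-15)) + 10·(-15−(29/2))) = ½·(-475 + 261/4 − 295) = -2819/8.
[KNM] = ½·((-19)·(253/20−(-21/2)) + (339/10)·(-21/2−(-15)) + 10·(-15−(253/20))) = ½·(-8797/20 + 3051/20 − 553/2) = -2819/10, so the ratio is (-2819/10)/(-2819/8) = 4/5.

4/5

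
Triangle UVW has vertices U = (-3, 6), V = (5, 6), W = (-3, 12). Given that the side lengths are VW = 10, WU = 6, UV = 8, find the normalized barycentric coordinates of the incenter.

The incenter has barycentric coordinates proportional to the opposite side lengths: (10 : 6 : 8).
Normalizing by 10+6+8 = 24 gives (5/12, 1/4, 1/3).

(5/12, 1/4, 1/3)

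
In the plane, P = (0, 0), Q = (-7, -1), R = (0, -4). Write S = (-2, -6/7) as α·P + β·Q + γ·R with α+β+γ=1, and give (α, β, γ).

Signed area of the reference triangle: [PQR] = ½·(0·(-1−(-4)) + (-7)·(-4−0) + 0·(0−(-1))) = ½·(0 + 28 + 0) = 14.
[SQR] = ½·((-2)·(-1−(-4)) + (-7)·(-4−(-6/7)) + 0·(-6/7−(-1))) = ½·(-6 + 22 + 0) = 8, so the P-coordinate is 8/14 = 4/7.
[PSR] = ½·(0·(-6/7−(-4)) + (-2)·(-4−0) + 0·(0−(-6/7))) = ½·(0 + 8 + 0) = 4, so the Q-coordinate is 2/7.
[PQS] = ½·(0·(-1−(-6/7)) + (-7)·(-6/7−0) + (-2)·(0−(-1))) = ½·(0 + 6 − 2) = 2, so the R-coordinate is 1/7.

(4/7, 2/7, 1/7)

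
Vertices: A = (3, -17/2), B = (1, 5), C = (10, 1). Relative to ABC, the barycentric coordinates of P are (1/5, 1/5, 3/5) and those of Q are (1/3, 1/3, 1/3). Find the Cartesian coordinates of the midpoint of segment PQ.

Barycentric coordinates of the midpoint are the average: (4/15, 4/15, 7/15).
Converting: (4/15)·A + (4/15)·B + (7/15)·C = (86/15, -7/15).

(86/15, -7/15)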